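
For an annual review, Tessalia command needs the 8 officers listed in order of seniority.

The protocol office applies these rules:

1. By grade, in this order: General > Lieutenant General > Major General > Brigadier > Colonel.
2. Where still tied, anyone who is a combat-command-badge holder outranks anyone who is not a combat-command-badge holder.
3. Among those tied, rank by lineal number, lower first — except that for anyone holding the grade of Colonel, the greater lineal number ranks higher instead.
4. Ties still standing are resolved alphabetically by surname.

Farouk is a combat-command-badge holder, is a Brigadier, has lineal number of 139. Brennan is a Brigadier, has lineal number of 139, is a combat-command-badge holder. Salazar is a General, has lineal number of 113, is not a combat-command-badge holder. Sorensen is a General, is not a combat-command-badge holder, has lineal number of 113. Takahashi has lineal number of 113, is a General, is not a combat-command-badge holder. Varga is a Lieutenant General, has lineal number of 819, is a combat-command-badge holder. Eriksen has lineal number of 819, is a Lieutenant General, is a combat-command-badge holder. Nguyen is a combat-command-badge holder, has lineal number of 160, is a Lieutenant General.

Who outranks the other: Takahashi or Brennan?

By grade: Salazar, Sorensen and Takahashi (General); then Nguyen, Eriksen and Varga (Lieutenant General); then Brennan and Farouk (Brigadier).
Salazar, Sorensen and Takahashi are each not a combat-command-badge holder, so the next rule applies.
Salazar, Sorensen and Takahashi all have lineal number 113, so the next rule applies.
Among Salazar, Sorensen and Takahashi, alphabetically by surname: Salazar before Sorensen before Takahashi.
Nguyen, Eriksen and Varga are each a combat-command-badge holder, so the next rule applies.
Among Nguyen, Eriksen and Varga, by lineal number (lower first): Nguyen (160) before Eriksen and Varga (819).
Among Eriksen and Varga, alphabetically by surname: Eriksen before Varga.
Brennan and Farouk are each a combat-command-badge holder, so the next rule applies.
Brennan and Farouk both have lineal number 139, so the next rule applies.
Among Brennan and Farouk, alphabetically by surname: Brennan before Farouk.
So Takahashi takes precedence.

Takahashi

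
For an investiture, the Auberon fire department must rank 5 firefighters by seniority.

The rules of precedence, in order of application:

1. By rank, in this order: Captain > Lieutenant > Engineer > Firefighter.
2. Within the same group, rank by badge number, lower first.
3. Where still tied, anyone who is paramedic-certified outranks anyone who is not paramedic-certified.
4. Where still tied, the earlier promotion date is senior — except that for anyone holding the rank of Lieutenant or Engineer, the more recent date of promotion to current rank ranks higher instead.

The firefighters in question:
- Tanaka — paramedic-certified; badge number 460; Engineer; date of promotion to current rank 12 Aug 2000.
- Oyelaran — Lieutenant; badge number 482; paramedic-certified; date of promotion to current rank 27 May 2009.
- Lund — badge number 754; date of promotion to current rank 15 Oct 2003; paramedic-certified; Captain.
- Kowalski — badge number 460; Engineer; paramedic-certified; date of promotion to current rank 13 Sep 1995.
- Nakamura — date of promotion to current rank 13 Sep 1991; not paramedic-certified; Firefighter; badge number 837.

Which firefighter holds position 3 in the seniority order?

By rank: Lund (Captain); then Oyelaran (Lieutenant); then Tanaka and Kowalski (Engineer); then Nakamura (Firefighter).
Tanaka and Kowalski both have badge number 460, so the next rule applies.
Tanaka and Kowalski are each paramedic-certified, so the next rule applies.
Among Tanaka and Kowalski, by date of promotion to current rank (later first) (reversed rule for this group): Tanaka (12 Aug 2000) before Kowalski (13 Sep 1995).
Order: Lund, Oyelaran, Tanaka, Kowalski, Nakamura.

Tanaka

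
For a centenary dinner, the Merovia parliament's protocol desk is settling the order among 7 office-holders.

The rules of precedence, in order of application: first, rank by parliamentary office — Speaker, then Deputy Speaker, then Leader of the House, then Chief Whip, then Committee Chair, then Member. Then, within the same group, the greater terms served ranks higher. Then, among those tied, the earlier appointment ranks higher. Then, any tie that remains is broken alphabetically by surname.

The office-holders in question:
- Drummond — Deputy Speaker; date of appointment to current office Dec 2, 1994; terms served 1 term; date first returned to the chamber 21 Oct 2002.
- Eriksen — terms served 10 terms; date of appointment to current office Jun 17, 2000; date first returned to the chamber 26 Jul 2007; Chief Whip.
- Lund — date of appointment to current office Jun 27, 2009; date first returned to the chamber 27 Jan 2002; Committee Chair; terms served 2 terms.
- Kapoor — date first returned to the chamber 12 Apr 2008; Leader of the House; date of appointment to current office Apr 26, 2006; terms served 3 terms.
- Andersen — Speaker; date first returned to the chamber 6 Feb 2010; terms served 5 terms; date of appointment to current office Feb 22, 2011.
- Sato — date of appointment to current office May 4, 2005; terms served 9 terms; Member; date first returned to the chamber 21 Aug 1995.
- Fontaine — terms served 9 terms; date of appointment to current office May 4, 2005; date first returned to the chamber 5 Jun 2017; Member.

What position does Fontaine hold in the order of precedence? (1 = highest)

6

By parliamentary office: Andersen (Speaker); then Drummond (Deputy Speaker); then Kapoor (Leader of the House); then Eriksen (Chief Whip); then Lund (Committee Chair); then Fontaine and Sato (Member).
Fontaine and Sato both have terms served 9 terms, so the next rule applies.
Fontaine and Sato both have date of appointment to current office May 4, 2005, so the next rule applies.
Among Fontaine and Sato, alphabetically by surname: Fontaine before Sato.
Order: Andersen, Drummond, Kapoor, Eriksen, Lund, Fontaine, Sato. So position 6.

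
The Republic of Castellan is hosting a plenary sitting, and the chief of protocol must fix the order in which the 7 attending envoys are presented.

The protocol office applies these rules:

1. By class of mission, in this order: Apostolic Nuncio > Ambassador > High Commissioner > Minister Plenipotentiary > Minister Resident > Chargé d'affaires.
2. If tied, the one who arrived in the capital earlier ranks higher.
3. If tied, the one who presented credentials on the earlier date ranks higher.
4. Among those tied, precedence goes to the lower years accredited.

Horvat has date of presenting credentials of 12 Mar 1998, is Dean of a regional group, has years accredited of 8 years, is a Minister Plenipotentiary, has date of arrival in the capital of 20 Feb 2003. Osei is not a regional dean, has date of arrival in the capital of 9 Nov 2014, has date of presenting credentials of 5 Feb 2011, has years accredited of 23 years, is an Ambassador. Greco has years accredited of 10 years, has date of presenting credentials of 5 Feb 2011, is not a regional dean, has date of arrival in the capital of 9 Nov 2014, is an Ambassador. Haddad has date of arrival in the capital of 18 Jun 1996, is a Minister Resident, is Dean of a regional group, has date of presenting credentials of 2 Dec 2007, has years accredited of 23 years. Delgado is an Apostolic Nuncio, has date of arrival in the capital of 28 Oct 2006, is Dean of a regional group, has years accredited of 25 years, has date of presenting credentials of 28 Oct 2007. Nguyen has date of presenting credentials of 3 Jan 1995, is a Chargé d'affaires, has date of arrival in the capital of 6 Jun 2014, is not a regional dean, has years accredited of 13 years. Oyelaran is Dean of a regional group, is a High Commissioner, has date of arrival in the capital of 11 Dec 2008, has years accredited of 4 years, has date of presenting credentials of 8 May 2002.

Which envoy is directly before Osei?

Greco

By class of mission: Delgado (Apostolic Nuncio); then Greco and Osei (Ambassador); then Oyelaran (High Commissioner); then Horvat (Minister Plenipotentiary); then Haddad (Minister Resident); then Nguyen (Chargé d'affaires).
Greco and Osei both have date of arrival in the capital 9 Nov 2014, so the next rule applies.
Greco and Osei both have date of presenting credentials 5 Feb 2011, so the next rule applies.
Among Greco and Osei, by years accredited (lower first): Greco (10 years) before Osei (23 years).
Order: Delgado, Greco, Osei, Oyelaran, Horvat, Haddad, Nguyen.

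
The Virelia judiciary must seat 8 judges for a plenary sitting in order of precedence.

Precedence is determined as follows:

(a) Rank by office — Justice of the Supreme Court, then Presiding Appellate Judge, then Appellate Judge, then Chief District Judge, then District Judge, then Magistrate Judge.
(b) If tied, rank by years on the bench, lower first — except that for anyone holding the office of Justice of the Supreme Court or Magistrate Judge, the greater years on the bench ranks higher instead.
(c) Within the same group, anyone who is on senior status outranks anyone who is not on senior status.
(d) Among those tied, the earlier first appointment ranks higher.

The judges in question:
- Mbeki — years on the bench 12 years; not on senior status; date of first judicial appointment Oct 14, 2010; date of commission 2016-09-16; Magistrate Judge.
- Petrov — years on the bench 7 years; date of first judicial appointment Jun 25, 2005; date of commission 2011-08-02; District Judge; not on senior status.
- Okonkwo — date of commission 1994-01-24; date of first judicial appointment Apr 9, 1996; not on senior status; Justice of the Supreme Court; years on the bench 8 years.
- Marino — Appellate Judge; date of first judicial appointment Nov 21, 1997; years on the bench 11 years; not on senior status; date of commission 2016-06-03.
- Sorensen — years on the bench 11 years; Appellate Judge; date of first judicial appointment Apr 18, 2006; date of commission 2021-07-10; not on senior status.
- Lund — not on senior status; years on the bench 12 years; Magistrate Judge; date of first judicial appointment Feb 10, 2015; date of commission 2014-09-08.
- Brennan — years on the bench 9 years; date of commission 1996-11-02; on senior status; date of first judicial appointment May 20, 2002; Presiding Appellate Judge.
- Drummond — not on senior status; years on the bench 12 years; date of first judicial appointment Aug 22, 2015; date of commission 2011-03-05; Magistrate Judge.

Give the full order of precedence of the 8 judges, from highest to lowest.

By office: Okonkwo (Justice of the Supreme Court); then Brennan (Presiding Appellate Judge); then Marino and Sorensen (Appellate Judge); then Petrov (District Judge); then Mbeki, Lund and Drummond (Magistrate Judge).
Marino and Sorensen both have years on the bench 11 years, so the next rule applies.
Marino and Sorensen are each not on senior status, so the next rule applies.
Among Marino and Sorensen, by date of first judicial appointment (earlier first): Marino (Nov 21, 1997) before Sorensen (Apr 18, 2006).
Mbeki, Lund and Drummond all have years on the bench 12 years, so the next rule applies.
Mbeki, Lund and Drummond are each not on senior status, so the next rule applies.
Among Mbeki, Lund and Drummond, by date of first judicial appointment (earlier first): Mbeki (Oct 14, 2010) before Lund (Feb 10, 2015) before Drummond (Aug 22, 2015).
Full order: Okonkwo, Brennan, Marino, Sorensen, Petrov, Mbeki, Lund, Drummond.

Okonkwo, Brennan, Marino, Sorensen, Petrov, Mbeki, Lund, Drummond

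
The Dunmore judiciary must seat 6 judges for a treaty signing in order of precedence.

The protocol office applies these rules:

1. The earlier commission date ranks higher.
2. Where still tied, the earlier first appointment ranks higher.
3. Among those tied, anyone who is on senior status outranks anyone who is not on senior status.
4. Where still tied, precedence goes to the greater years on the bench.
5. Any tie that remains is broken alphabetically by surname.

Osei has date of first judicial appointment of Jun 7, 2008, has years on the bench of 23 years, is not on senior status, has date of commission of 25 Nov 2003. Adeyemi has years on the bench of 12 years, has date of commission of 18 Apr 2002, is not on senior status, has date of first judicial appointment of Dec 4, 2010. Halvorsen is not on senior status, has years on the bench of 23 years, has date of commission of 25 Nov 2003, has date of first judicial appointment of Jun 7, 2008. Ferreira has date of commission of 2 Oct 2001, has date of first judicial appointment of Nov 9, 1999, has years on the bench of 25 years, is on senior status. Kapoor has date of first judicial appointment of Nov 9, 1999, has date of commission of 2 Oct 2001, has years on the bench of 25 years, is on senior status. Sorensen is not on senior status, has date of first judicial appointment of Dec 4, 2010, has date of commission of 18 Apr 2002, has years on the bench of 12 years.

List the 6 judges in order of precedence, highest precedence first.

Ferreira, Kapoor, Adeyemi, Sorensen, Halvorsen, Osei

By date of commission (earlier first): Ferreira and Kapoor (both 2 Oct 2001); then Adeyemi and Sorensen (both 18 Apr 2002); then Halvorsen and Osei (both 25 Nov 2003).
Ferreira and Kapoor both have date of first judicial appointment Nov 9, 1999, so the next rule applies.
Ferreira and Kapoor are each on senior status, so the next rule applies.
Ferreira and Kapoor both have years on the bench 25 years, so the next rule applies.
Among Ferreira and Kapoor, alphabetically by surname: Ferreira before Kapoor.
Adeyemi and Sorensen both have date of first judicial appointment Dec 4, 2010, so the next rule applies.
Adeyemi and Sorensen are each not on senior status, so the next rule applies.
Adeyemi and Sorensen both have years on the bench 12 years, so the next rule applies.
Among Adeyemi and Sorensen, alphabetically by surname: Adeyemi before Sorensen.
Halvorsen and Osei both have date of first judicial appointment Jun 7, 2008, so the next rule applies.
Halvorsen and Osei are each not on senior status, so the next rule applies.
Halvorsen and Osei both have years on the bench 23 years, so the next rule applies.
Among Halvorsen and Osei, alphabetically by surname: Halvorsen before Osei.
Full order: Ferreira, Kapoor, Adeyemi, Sorensen, Halvorsen, Osei.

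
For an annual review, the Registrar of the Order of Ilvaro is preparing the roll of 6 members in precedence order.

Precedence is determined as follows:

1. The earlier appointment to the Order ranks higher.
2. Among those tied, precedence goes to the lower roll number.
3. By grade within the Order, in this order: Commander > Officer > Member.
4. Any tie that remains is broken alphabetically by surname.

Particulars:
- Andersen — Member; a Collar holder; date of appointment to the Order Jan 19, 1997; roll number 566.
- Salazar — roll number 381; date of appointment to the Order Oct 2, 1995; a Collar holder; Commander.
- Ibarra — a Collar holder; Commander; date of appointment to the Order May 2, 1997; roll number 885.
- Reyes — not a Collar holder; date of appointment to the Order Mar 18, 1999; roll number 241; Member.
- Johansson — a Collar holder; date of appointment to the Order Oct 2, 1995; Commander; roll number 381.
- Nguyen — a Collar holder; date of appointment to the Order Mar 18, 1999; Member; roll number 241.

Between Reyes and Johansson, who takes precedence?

Johansson

By date of appointment to the Order (earlier first): Johansson and Salazar (both Oct 2, 1995); then Andersen (Jan 19, 1997); then Ibarra (May 2, 1997); then Nguyen and Reyes (both Mar 18, 1999).
Johansson and Salazar both have roll number 381, so the next rule applies.
Johansson and Salazar are each Commander, so the next rule applies.
Among Johansson and Salazar, alphabetically by surname: Johansson before Salazar.
Nguyen and Reyes both have roll number 241, so the next rule applies.
Nguyen and Reyes are each Member, so the next rule applies.
Among Nguyen and Reyes, alphabetically by surname: Nguyen before Reyes.
So Johansson takes precedence.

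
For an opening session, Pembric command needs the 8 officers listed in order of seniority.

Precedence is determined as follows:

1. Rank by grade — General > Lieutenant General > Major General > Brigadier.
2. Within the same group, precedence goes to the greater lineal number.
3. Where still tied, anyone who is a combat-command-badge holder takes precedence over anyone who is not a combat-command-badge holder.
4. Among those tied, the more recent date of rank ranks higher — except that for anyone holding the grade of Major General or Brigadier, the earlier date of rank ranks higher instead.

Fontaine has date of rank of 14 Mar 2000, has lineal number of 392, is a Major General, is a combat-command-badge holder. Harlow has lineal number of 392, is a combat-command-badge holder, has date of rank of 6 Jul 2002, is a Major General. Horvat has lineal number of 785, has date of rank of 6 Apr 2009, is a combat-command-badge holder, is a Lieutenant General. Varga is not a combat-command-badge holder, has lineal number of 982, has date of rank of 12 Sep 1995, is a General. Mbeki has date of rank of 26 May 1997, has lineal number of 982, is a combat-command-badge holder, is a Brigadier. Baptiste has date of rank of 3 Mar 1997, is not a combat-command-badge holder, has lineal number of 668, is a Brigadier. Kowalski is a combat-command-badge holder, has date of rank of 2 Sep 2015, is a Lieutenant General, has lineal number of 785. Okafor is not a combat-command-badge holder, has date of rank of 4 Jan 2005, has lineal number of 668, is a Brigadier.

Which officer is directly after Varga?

By grade: Varga (General); then Kowalski and Horvat (Lieutenant General); then Fontaine and Harlow (Major General); then Mbeki, Baptiste and Okafor (Brigadier).
Kowalski and Horvat both have lineal number 785, so the next rule applies.
Kowalski and Horvat are each a combat-command-badge holder, so the next rule applies.
Among Kowalski and Horvat, by date of rank (later first): Kowalski (2 Sep 2015) before Horvat (6 Apr 2009).
Fontaine and Harlow both have lineal number 392, so the next rule applies.
Fontaine and Harlow are each a combat-command-badge holder, so the next rule applies.
Among Fontaine and Harlow, by date of rank (earlier first) (reversed rule for this group): Fontaine (14 Mar 2000) before Harlow (6 Jul 2002).
Among Mbeki, Baptiste and Okafor, by lineal number (higher first): Mbeki (982) before Baptiste and Okafor (668).
Baptiste and Okafor are each not a combat-command-badge holder, so the next rule applies.
Among Baptiste and Okafor, by date of rank (earlier first) (reversed rule for this group): Baptiste (3 Mar 1997) before Okafor (4 Jan 2005).
Order: Varga, Kowalski, Horvat, Fontaine, Harlow, Mbeki, Baptiste, Okafor.

Kowalski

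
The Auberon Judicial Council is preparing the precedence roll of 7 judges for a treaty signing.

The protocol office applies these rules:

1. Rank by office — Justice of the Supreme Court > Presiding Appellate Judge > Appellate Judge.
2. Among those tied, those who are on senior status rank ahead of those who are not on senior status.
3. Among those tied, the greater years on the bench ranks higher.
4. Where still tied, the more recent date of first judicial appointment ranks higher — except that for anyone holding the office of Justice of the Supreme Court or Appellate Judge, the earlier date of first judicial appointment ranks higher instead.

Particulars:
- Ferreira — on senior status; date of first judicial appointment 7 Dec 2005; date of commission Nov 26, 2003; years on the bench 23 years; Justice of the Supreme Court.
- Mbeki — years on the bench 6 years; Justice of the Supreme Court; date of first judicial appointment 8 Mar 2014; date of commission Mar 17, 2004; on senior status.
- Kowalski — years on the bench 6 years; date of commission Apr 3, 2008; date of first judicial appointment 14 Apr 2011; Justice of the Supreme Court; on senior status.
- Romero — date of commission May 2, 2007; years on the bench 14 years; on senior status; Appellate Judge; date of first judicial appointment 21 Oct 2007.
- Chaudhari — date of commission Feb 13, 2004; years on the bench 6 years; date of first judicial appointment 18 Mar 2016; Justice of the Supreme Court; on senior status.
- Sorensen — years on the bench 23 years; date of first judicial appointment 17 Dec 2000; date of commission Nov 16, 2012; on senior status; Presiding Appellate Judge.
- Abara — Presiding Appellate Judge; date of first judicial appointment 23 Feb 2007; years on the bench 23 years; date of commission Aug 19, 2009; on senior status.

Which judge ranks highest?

Ferreira

By office: Ferreira, Kowalski, Mbeki and Chaudhari (Justice of the Supreme Court); then Abara and Sorensen (Presiding Appellate Judge); then Romero (Appellate Judge).
Ferreira, Kowalski, Mbeki and Chaudhari are each on senior status, so the next rule applies.
Among Ferreira, Kowalski, Mbeki and Chaudhari, by years on the bench (higher first): Ferreira (23 years) before Kowalski, Mbeki and Chaudhari (6 years).
Among Kowalski, Mbeki and Chaudhari, by date of first judicial appointment (earlier first) (reversed rule for this group): Kowalski (14 Apr 2011) before Mbeki (8 Mar 2014) before Chaudhari (18 Mar 2016).
Abara and Sorensen are each on senior status, so the next rule applies.
Abara and Sorensen both have years on the bench 23 years, so the next rule applies.
Among Abara and Sorensen, by date of first judicial appointment (later first): Abara (23 Feb 2007) before Sorensen (17 Dec 2000).
Order: Ferreira, Kowalski, Mbeki, Chaudhari, Abara, Sorensen, Romero.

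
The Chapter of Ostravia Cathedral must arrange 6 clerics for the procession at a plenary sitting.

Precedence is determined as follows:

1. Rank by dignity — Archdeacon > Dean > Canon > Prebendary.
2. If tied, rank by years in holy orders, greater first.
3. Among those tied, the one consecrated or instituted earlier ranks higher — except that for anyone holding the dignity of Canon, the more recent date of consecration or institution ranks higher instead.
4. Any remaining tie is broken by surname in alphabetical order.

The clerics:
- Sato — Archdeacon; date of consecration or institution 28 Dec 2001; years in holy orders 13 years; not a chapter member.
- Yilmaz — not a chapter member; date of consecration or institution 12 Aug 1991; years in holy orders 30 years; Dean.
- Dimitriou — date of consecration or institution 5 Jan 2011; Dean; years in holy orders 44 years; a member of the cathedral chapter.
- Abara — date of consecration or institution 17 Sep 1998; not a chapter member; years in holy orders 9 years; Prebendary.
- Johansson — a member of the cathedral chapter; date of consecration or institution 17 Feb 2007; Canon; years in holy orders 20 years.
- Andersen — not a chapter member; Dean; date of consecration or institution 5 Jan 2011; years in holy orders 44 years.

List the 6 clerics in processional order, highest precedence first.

Sato, Andersen, Dimitriou, Yilmaz, Johansson, Abara

By dignity: Sato (Archdeacon); then Andersen, Dimitriou and Yilmaz (Dean); then Johansson (Canon); then Abara (Prebendary).
Among Andersen, Dimitriou and Yilmaz, by years in holy orders (higher first): Andersen and Dimitriou (44 years) before Yilmaz (30 years).
Andersen and Dimitriou both have date of consecration or institution 5 Jan 2011, so the next rule applies.
Among Andersen and Dimitriou, alphabetically by surname: Andersen before Dimitriou.
Full order: Sato, Andersen, Dimitriou, Yilmaz, Johansson, Abara.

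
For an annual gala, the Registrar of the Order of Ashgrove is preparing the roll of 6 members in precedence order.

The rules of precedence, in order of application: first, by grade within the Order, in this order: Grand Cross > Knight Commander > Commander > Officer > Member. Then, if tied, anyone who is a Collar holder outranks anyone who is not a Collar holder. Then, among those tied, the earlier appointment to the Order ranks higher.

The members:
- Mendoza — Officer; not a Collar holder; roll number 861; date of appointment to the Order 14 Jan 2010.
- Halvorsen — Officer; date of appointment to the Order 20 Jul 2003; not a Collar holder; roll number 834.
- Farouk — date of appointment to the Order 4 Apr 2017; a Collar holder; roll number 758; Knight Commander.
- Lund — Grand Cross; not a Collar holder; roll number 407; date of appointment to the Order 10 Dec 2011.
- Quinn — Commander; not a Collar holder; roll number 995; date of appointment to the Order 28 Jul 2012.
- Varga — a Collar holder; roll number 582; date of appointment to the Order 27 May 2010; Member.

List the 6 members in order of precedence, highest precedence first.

Lund, Farouk, Quinn, Halvorsen, Mendoza, Varga

By grade within the Order: Lund (Grand Cross); then Farouk (Knight Commander); then Quinn (Commander); then Halvorsen and Mendoza (Officer); then Varga (Member).
Halvorsen and Mendoza are each not a Collar holder, so the next rule applies.
Among Halvorsen and Mendoza, by date of appointment to the Order (earlier first): Halvorsen (20 Jul 2003) before Mendoza (14 Jan 2010).
Full order: Lund, Farouk, Quinn, Halvorsen, Mendoza, Varga.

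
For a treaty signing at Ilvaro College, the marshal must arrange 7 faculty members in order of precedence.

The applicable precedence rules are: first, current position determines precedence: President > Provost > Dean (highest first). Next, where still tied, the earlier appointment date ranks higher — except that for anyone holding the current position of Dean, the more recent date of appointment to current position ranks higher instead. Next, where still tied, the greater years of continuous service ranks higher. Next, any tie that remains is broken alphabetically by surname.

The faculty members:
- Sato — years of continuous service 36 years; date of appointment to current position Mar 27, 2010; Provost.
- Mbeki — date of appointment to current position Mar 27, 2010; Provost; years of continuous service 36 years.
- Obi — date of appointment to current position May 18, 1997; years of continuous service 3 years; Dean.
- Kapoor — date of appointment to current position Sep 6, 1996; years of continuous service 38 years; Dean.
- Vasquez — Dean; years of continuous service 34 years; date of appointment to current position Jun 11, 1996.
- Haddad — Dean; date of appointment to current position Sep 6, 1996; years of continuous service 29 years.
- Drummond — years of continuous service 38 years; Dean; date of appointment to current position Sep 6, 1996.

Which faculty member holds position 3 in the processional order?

Obi

By current position: Mbeki and Sato (Provost); then Obi, Drummond, Kapoor, Haddad and Vasquez (Dean).
Mbeki and Sato both have date of appointment to current position Mar 27, 2010, so the next rule applies.
Mbeki and Sato both have years of continuous service 36 years, so the next rule applies.
Among Mbeki and Sato, alphabetically by surname: Mbeki before Sato.
Among Obi, Drummond, Kapoor, Haddad and Vasquez, by date of appointment to current position (later first) (reversed rule for this group): Obi (May 18, 1997) before Drummond, Kapoor and Haddad (Sep 6, 1996) before Vasquez (Jun 11, 1996).
Among Drummond, Kapoor and Haddad, by years of continuous service (higher first): Drummond and Kapoor (38 years) before Haddad (29 years).
Among Drummond and Kapoor, alphabetically by surname: Drummond before Kapoor.
Order: Mbeki, Sato, Obi, Drummond, Kapoor, Haddad, Vasquez.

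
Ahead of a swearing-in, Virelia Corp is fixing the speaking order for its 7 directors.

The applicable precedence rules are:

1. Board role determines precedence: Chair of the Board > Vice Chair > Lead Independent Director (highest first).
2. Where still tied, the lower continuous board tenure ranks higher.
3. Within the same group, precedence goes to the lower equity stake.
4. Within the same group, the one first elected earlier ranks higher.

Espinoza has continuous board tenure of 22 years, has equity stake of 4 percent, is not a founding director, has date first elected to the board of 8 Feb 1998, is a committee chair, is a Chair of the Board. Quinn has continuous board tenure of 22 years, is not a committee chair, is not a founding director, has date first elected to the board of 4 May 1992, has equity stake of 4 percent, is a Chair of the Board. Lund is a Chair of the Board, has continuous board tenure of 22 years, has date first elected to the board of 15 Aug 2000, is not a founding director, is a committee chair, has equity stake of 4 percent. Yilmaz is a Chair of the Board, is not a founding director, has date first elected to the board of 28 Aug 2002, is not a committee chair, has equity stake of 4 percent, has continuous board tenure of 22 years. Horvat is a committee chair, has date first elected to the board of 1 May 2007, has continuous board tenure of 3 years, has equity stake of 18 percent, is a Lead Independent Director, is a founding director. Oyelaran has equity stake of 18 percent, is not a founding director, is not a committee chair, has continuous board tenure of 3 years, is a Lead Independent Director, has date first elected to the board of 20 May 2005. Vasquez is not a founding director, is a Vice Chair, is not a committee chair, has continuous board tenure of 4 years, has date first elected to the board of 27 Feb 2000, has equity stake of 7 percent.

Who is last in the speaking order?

Horvat

By board role: Quinn, Espinoza, Lund and Yilmaz (Chair of the Board); then Vasquez (Vice Chair); then Oyelaran and Horvat (Lead Independent Director).
Quinn, Espinoza, Lund and Yilmaz all have continuous board tenure 22 years, so the next rule applies.
Quinn, Espinoza, Lund and Yilmaz all have equity stake 4 percent, so the next rule applies.
Among Quinn, Espinoza, Lund and Yilmaz, by date first elected to the board (earlier first): Quinn (4 May 1992) before Espinoza (8 Feb 1998) before Lund (15 Aug 2000) before Yilmaz (28 Aug 2002).
Oyelaran and Horvat both have continuous board tenure 3 years, so the next rule applies.
Oyelaran and Horvat both have equity stake 18 percent, so the next rule applies.
Among Oyelaran and Horvat, by date first elected to the board (earlier first): Oyelaran (20 May 2005) before Horvat (1 May 2007).
Order: Quinn, Espinoza, Lund, Yilmaz, Vasquez, Oyelaran, Horvat.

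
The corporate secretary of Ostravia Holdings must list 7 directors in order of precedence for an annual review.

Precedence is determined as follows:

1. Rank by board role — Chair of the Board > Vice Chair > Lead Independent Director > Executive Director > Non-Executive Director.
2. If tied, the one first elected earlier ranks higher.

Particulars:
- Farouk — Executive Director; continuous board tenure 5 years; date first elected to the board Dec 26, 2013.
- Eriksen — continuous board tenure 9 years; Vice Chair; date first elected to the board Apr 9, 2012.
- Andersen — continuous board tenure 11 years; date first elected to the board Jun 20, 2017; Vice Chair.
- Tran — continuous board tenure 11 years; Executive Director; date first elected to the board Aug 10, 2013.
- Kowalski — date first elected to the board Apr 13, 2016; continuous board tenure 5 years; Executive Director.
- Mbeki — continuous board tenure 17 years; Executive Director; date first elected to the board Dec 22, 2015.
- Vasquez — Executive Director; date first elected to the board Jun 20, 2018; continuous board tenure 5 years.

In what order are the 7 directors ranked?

Eriksen, Andersen, Tran, Farouk, Mbeki, Kowalski, Vasquez

By board role: Eriksen and Andersen (Vice Chair); then Tran, Farouk, Mbeki, Kowalski and Vasquez (Executive Director).
Among Eriksen and Andersen, by date first elected to the board (earlier first): Eriksen (Apr 9, 2012) before Andersen (Jun 20, 2017).
Among Tran, Farouk, Mbeki, Kowalski and Vasquez, by date first elected to the board (earlier first): Tran (Aug 10, 2013) before Farouk (Dec 26, 2013) before Mbeki (Dec 22, 2015) before Kowalski (Apr 13, 2016) before Vasquez (Jun 20, 2018).
Full order: Eriksen, Andersen, Tran, Farouk, Mbeki, Kowalski, Vasquez.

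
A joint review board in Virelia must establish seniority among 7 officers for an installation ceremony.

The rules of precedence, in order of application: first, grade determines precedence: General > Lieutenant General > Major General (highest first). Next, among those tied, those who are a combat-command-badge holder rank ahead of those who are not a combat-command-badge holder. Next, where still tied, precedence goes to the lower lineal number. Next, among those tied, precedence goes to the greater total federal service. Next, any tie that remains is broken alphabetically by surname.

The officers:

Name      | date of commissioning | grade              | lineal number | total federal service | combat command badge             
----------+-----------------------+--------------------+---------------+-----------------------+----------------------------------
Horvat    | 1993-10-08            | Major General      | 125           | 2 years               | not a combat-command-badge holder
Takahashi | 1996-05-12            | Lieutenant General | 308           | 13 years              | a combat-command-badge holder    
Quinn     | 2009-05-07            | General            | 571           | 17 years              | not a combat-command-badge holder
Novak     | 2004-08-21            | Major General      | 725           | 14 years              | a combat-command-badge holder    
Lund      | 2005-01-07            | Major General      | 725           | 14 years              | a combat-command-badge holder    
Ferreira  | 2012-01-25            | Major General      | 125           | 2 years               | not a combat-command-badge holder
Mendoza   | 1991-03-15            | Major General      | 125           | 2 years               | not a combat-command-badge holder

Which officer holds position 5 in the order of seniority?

Ferreira

By grade: Quinn (General); then Takahashi (Lieutenant General); then Lund, Novak, Ferreira, Horvat and Mendoza (Major General).
Among Lund, Novak, Ferreira, Horvat and Mendoza, a combat-command-badge holder before not a combat-command-badge holder: Lund and Novak (a combat-command-badge holder) before Ferreira, Horvat and Mendoza (not a combat-command-badge holder).
Lund and Novak both have lineal number 725, so the next rule applies.
Lund and Novak both have total federal service 14 years, so the next rule applies.
Among Lund and Novak, alphabetically by surname: Lund before Novak.
Ferreira, Horvat and Mendoza all have lineal number 125, so the next rule applies.
Ferreira, Horvat and Mendoza all have total federal service 2 years, so the next rule applies.
Among Ferreira, Horvat and Mendoza, alphabetically by surname: Ferreira before Horvat before Mendoza.
Order: Quinn, Takahashi, Lund, Novak, Ferreira, Horvat, Mendoza.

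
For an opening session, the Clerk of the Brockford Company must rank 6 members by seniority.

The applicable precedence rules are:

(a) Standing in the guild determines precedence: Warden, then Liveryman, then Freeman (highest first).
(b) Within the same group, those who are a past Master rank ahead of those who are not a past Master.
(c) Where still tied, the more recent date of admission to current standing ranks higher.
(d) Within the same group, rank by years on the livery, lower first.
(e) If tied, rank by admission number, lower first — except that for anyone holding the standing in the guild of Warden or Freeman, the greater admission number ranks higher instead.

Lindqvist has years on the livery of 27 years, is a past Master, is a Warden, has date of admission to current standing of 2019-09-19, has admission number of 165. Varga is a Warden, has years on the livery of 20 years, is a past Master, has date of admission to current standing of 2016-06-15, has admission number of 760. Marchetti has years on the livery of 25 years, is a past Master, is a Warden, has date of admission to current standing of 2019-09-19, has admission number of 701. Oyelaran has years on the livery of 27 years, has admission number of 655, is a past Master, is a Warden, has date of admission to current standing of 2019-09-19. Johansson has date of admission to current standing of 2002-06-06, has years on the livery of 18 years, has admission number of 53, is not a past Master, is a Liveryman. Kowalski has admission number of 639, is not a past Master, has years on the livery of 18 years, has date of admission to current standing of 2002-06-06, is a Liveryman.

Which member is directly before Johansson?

Varga

By standing in the guild: Marchetti, Oyelaran, Lindqvist and Varga (Warden); then Johansson and Kowalski (Liveryman).
Marchetti, Oyelaran, Lindqvist and Varga are each a past Master, so the next rule applies.
Among Marchetti, Oyelaran, Lindqvist and Varga, by date of admission to current standing (later first): Marchetti, Oyelaran and Lindqvist (2019-09-19) before Varga (2016-06-15).
Among Marchetti, Oyelaran and Lindqvist, by years on the livery (lower first): Marchetti (25 years) before Oyelaran and Lindqvist (27 years).
Among Oyelaran and Lindqvist, by admission number (higher first) (reversed rule for this group): Oyelaran (655) before Lindqvist (165).
Johansson and Kowalski are each not a past Master, so the next rule applies.
Johansson and Kowalski both have date of admission to current standing 2002-06-06, so the next rule applies.
Johansson and Kowalski both have years on the livery 18 years, so the next rule applies.
Among Johansson and Kowalski, by admission number (lower first): Johansson (53) before Kowalski (639).
Order: Marchetti, Oyelaran, Lindqvist, Varga, Johansson, Kowalski.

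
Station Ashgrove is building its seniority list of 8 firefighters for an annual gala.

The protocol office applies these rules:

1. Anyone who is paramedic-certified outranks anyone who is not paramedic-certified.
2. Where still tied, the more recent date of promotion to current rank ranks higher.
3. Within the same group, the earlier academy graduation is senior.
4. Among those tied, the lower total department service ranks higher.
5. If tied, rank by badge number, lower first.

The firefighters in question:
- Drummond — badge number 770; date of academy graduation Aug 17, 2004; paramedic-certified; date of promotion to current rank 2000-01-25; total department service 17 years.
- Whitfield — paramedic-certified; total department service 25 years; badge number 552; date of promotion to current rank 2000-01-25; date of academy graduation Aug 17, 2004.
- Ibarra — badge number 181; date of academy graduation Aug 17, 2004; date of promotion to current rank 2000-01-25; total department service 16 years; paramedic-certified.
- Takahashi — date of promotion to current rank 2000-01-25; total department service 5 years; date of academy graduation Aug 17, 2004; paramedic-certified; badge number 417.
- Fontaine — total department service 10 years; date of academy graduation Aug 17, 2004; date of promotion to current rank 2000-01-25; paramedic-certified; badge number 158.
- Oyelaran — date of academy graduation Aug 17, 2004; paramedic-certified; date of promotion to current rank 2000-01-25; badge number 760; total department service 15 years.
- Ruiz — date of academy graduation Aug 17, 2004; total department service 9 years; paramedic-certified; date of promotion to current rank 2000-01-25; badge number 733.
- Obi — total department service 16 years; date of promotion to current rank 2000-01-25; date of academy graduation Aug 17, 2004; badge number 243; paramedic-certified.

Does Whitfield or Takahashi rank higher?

By the first rule: Takahashi, Ruiz, Fontaine, Oyelaran, Ibarra, Obi, Drummond and Whitfield (each paramedic-certified).
Takahashi, Ruiz, Fontaine, Oyelaran, Ibarra, Obi, Drummond and Whitfield all have date of promotion to current rank 2000-01-25, so the next rule applies.
Takahashi, Ruiz, Fontaine, Oyelaran, Ibarra, Obi, Drummond and Whitfield all have date of academy graduation Aug 17, 2004, so the next rule applies.
Among Takahashi, Ruiz, Fontaine, Oyelaran, Ibarra, Obi, Drummond and Whitfield, by total department service (lower first): Takahashi (5 years) before Ruiz (9 years) before Fontaine (10 years) before Oyelaran (15 years) before Ibarra and Obi (16 years) before Drummond (17 years) before Whitfield (25 years).
Among Ibarra and Obi, by badge number (lower first): Ibarra (181) before Obi (243).
So Takahashi takes precedence.

Takahashi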